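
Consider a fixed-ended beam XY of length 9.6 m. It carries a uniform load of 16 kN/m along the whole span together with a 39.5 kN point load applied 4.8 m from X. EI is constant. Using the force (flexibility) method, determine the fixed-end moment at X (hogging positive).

M_X = 170.3 kN·m

Take the two fixed-end moments M_X, M_Y as redundants; the released structure is the simple span XY.
Simple-span end rotations at X and Y under the given loads:
  at X: UDL 16: wL³/(24EI) = 589.8/EI
  at Y: UDL 16: wL³/(24EI) = 589.8/EI
  at X: point load 39.5 at a = 4.8: Pab(L + b)/(6LEI) = 227.5/EI
  at Y: point load 39.5 at a = 4.8: Pab(L + a)/(6LEI) = 227.5/EI
  θ_X0 = 817.3/EI,  θ_Y0 = 817.3/EI
Flexibility coefficients: a unit moment at one end gives L/(3EI) there and L/(6EI) at the far end, so f₁₁ = f₂₂ = 3.2/EI and f₁₂ = f₂₁ = 1.6/EI.
Compatibility — zero rotation at each built-in end:
  3.2 M_X + 1.6 M_Y = 817.3
  1.6 M_X + 3.2 M_Y = 817.3
Solving the pair gives M_X = 170.3 kN·m and M_Y = 170.3 kN·m (hogging).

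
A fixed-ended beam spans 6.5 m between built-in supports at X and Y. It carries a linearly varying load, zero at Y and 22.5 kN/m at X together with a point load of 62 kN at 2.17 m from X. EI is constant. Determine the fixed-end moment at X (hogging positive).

Take the two fixed-end moments M_X, M_Y as redundants; the released structure is the simple span XY.
Simple-span end rotations at X and Y under the given loads:
  at X: triangular load, peak 22.5: w₀L³/(45EI) = 137.3/EI
  at Y: triangular load, peak 22.5: 7w₀L³/(360EI) = 120.1/EI
  at X: point load 62 at a = 2.17: Pab(L + b)/(6LEI) = 161.8/EI
  at Y: point load 62 at a = 2.17: Pab(L + a)/(6LEI) = 129.5/EI
  θ_X0 = 299.1/EI,  θ_Y0 = 249.7/EI
Flexibility coefficients: a unit moment at one end gives L/(3EI) there and L/(6EI) at the far end, so f₁₁ = f₂₂ = 2.167/EI and f₁₂ = f₂₁ = 1.083/EI.
Compatibility — zero rotation at each built-in end:
  2.167 M_X + 1.083 M_Y = 299.1
  1.083 M_X + 2.167 M_Y = 249.7
Solving the pair gives M_X = 107.2 kN·m and M_Y = 61.61 kN·m (hogging).

M_X = 107.2 kN·m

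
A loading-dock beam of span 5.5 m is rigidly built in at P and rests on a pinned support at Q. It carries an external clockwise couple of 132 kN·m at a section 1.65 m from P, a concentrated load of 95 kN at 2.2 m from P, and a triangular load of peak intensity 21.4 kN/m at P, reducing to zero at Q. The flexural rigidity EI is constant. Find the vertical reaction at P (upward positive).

R_P = 104 kN

Remove the prop at Q; the released (primary) structure is a cantilever built in at P.
Deflection at Q on the released cantilever, summing each load's contribution:
  clockwise couple 132 at a = 1.65: M₀a(2L − a)/(2EI) = 1018/EI
  point load 95 at a = 2.2: Pa²(3L − a)/(6EI) = 1096/EI
  triangular load, peak 21.4 at the fixed end: w₀L⁴/(30EI) = 652.7/EI
  δ_0 = 2767/EI
Tip deflection under a unit load at Q: L³/(3EI) = 55.46/EI.
Compatibility at Q: δ_0 − R_Q·δ_{QQ} = 0, so R_Q = 2767/55.46 = 49.89 kN.
Vertical equilibrium: R_P = ΣP − R_Q = 153.8 − 49.89 = 104 kN.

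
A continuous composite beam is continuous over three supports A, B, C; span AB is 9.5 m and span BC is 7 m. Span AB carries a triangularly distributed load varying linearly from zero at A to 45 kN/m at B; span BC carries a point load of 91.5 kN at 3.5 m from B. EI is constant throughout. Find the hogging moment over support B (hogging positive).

M_B = 206.8 kN·m

Take M_B as the redundant. Released structure: two simple spans AB and BC with a hinge at B.
Discontinuity in slope at B on the released structure — sum the simple-span end rotations:
  span AB: triangular load, peak 45: w₀L³/(45EI) = 857.4/EI
  span BC: point load 91.5 at a = 3.5: Pab(L + b)/(6LEI) = 280.2/EI
  relative rotation θ_0 = (857.4 + 280.2)/EI = 1138/EI
A unit hogging moment at B produces rotation L₁/(3EI) + L₂/(3EI) = 5.5/EI.
Compatibility: M_B·(L₁+L₂)/(3EI) = θ_0, giving M_B = 206.8 kN·m (hogging).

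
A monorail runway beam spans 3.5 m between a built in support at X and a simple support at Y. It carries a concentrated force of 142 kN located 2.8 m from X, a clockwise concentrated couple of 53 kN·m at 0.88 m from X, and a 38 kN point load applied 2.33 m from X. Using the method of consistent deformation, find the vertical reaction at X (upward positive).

Release the roller at Y. Primary structure: cantilever fixed at X.
Deflection at Y on the released cantilever, summing each load's contribution:
  point load 142 at a = 2.8: Pa²(3L − a)/(6EI) = 1429/EI
  clockwise couple 53 at a = 0.88: M₀a(2L − a)/(2EI) = 142.7/EI
  point load 38 at a = 2.33: Pa²(3L − a)/(6EI) = 280.9/EI
  δ_0 = 1852/EI
Flexibility coefficient — unit upward force at Y: δ_{YY} = L³/(3EI) = 14.29/EI.
Compatibility at Y: δ_0 − R_Y·δ_{YY} = 0, so R_Y = 1852/14.29 = 129.6 kN.
Vertical equilibrium: R_X = ΣP − R_Y = 180 − 129.6 = 50.39 kN.

R_X = 50.39 kN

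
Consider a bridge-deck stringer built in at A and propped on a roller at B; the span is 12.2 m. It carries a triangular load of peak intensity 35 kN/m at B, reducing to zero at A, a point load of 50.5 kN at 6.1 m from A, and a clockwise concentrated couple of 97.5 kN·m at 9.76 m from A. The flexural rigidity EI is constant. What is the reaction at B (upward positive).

R_B = 144.7 kN

Release the roller at B. Primary structure: cantilever fixed at A.
Downward deflection at the released point B due to the loads:
  triangular load, peak 35 at the free end: 11w₀L⁴/(120EI) = 71075/EI
  point load 50.5 at a = 6.1: Pa²(3L − a)/(6EI) = 9552/EI
  clockwise couple 97.5 at a = 9.76: M₀a(2L − a)/(2EI) = 6966/EI
  δ_0 = 87593/EI
Tip deflection under a unit load at B: L³/(3EI) = 605.3/EI.
Compatibility at B: δ_0 − R_B·δ_{BB} = 0, so R_B = 87593/605.3 = 144.7 kN.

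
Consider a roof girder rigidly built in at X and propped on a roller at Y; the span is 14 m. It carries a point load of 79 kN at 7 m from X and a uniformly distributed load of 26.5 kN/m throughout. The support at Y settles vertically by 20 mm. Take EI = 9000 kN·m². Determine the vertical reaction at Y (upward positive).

Remove the prop at Y; the released (primary) structure is a cantilever built in at X.
Primary-structure tip deflection at Y by superposition:
  point load 79 at a = 7: Pa²(3L − a)/(6EI) = 22581/EI
  UDL 26.5: wL⁴/(8EI) = 127253/EI
  δ_0 = 149834/EI
Tip deflection under a unit load at Y: L³/(3EI) = 914.7/EI.
With EI = 9000 kN·m²: δ_0 = 16.648 m and δ_{YY} = 0.10163 m/kN.
Compatibility — the beam at Y must follow the support down by 0.02 m: δ_0 − R_Y·δ_{YY} = 0.02, so R_Y = (16.648 − 0.02)/0.10163 = 163.6 kN.

R_Y = 163.6 kN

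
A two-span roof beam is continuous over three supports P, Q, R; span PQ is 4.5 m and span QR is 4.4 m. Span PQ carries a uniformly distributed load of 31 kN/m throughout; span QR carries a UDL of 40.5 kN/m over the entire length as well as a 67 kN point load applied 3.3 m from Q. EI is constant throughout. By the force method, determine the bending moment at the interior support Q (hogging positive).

Take M_Q as the redundant. Released structure: two simple spans PQ and QR with a hinge at Q.
Discontinuity in slope at Q on the released structure — sum the simple-span end rotations:
  span PQ: UDL 31: wL³/(24EI) = 117.7/EI
  span QR: UDL 40.5: wL³/(24EI) = 143.7/EI
  span QR: point load 67 at a = 3.3: Pab(L + b)/(6LEI) = 50.67/EI
  relative rotation θ_0 = (117.7 + 194.4)/EI = 312.1/EI
A unit hogging moment at Q produces rotation L₁/(3EI) + L₂/(3EI) = 2.967/EI.
Slope continuity at Q: θ_0 = M_Q·2.967/EI, so M_Q = 312.1/2.967 = 105.2 kN·m (hogging).

M_Q = 105.2 kN·m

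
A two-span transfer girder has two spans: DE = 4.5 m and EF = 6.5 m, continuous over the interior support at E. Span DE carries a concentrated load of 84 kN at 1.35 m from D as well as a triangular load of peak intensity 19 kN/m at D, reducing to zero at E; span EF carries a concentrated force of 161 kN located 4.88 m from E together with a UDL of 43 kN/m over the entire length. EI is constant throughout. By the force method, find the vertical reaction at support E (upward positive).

R_E = 308.4 kN

Insert a hinge at E; M_E is the redundant, and each span becomes simply supported.
Rotations at E on the released spans (each span's end-slope, ×1/EI):
  span DE: point load 84 at a = 1.35: Pab(L + a)/(6LEI) = 77.4/EI
  span DE: triangular load, peak 19: 7w₀L³/(360EI) = 33.67/EI
  span EF: point load 161 at a = 4.88: Pab(L + b)/(6LEI) = 265/EI
  span EF: UDL 43: wL³/(24EI) = 492/EI
  relative rotation θ_0 = (111.1 + 757)/EI = 868.1/EI
A unit hogging moment at E produces rotation L₁/(3EI) + L₂/(3EI) = 3.667/EI.
Compatibility: M_E·(L₁+L₂)/(3EI) = θ_0, giving M_E = 236.8 kN·m (hogging).
Span DE, ΣM about D with M_E applied at E: R_E^{DE}·4.5 = 177.5 + 236.8, so R_E^{DE} = 92.06 kN and R_D = 126.8 − 92.06 = 34.69 kN.
Span EF, ΣM about F: R_E^{EF}·6.5 = 1169 + 236.8, so R_E^{EF} = 216.3 kN and R_F = 440.5 − 216.3 = 224.2 kN.
R_E = 92.06 + 216.3 = 308.4 kN.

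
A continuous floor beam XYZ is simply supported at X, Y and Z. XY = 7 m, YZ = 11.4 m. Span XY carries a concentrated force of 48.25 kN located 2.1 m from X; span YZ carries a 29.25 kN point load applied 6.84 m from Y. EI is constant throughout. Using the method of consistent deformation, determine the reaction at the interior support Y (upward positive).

R_Y = 38.22 kN

Insert a hinge at Y; M_Y is the redundant, and each span becomes simply supported.
Discontinuity in slope at Y on the released structure — sum the simple-span end rotations:
  span XY: point load 48.25 at a = 2.1: Pab(L + a)/(6LEI) = 107.6/EI
  span YZ: point load 29.25 at a = 6.84: Pab(L + b)/(6LEI) = 212.9/EI
  relative rotation θ_0 = (107.6 + 212.9)/EI = 320.4/EI
A unit hogging moment at Y produces rotation L₁/(3EI) + L₂/(3EI) = 6.133/EI.
Slope continuity at Y: θ_0 = M_Y·6.133/EI, so M_Y = 320.4/6.133 = 52.25 kN·m (hogging).
Span XY, ΣM about X with M_Y applied at Y: R_Y^{XY}·7 = 101.3 + 52.25, so R_Y^{XY} = 21.94 kN and R_X = 48.25 − 21.94 = 26.31 kN.
Span YZ, ΣM about Z: R_Y^{YZ}·11.4 = 133.4 + 52.25, so R_Y^{YZ} = 16.28 kN and R_Z = 29.25 − 16.28 = 12.97 kN.
R_Y = 21.94 + 16.28 = 38.22 kN.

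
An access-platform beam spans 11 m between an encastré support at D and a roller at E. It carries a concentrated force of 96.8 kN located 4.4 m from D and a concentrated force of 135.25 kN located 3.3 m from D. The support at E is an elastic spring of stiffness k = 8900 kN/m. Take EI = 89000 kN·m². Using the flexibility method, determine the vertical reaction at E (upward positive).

R_E = 35.76 kN

Remove the prop at E; the released (primary) structure is a cantilever built in at D.
Deflection at E on the released cantilever, summing each load's contribution:
  point load 96.8 at a = 4.4: Pa²(3L − a)/(6EI) = 8933/EI
  point load 135.25 at a = 3.3: Pa²(3L − a)/(6EI) = 7291/EI
  δ_0 = 16224/EI
Flexibility coefficient — unit upward force at E: δ_{EE} = L³/(3EI) = 443.7/EI.
With EI = 89000 kN·m²: δ_0 = 0.18229 m and δ_{EE} = 0.004985 m/kN.
Compatibility — the spring shortens by R_E/k under the reaction it provides: δ_0 − R_E·δ_{EE} = R_E/k. With 1/k = 0.000112 m/kN, R_E = δ_0 / (δ_{EE} + 1/k) = 0.18229 / (0.004985 + 0.000112) = 35.76 kN.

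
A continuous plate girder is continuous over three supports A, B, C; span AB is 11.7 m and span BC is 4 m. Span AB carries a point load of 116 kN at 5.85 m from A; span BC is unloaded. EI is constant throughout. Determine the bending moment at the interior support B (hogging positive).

M_B = 189.6 kN·m

Take M_B as the redundant. Released structure: two simple spans AB and BC with a hinge at B.
End slopes at the hinge B, treating each span as simply supported:
  span AB: point load 116 at a = 5.85: Pab(L + a)/(6LEI) = 992.5/EI
  relative rotation θ_0 = (992.5 + 0)/EI = 992.5/EI
A unit hogging moment at B produces rotation L₁/(3EI) + L₂/(3EI) = 5.233/EI.
Slope continuity at B: θ_0 = M_B·5.233/EI, so M_B = 992.5/5.233 = 189.6 kN·m (hogging).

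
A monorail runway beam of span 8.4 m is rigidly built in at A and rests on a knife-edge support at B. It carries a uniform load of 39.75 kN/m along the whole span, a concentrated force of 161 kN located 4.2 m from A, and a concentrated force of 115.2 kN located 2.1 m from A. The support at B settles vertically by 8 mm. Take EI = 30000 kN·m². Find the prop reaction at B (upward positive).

R_B = 184.2 kN

Take the reaction at B as the redundant and release it; the primary structure is a cantilever fixed at A.
Deflection at B on the released cantilever, summing each load's contribution:
  UDL 39.75: wL⁴/(8EI) = 24738/EI
  point load 161 at a = 4.2: Pa²(3L − a)/(6EI) = 9940/EI
  point load 115.2 at a = 2.1: Pa²(3L − a)/(6EI) = 1956/EI
  δ_0 = 36634/EI
Tip deflection under a unit load at B: L³/(3EI) = 197.6/EI.
With EI = 30000 kN·m²: δ_0 = 1.2211 m and δ_{BB} = 0.006586 m/kN.
Compatibility — the beam at B must follow the support down by 0.008 m: δ_0 − R_B·δ_{BB} = 0.008, so R_B = (1.2211 − 0.008)/0.006586 = 184.2 kN.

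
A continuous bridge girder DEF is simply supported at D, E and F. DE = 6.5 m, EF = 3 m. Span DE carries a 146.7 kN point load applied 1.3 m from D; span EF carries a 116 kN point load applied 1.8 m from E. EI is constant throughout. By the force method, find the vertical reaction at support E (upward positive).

R_E = 115.2 kN

Take M_E as the redundant. Released structure: two simple spans DE and EF with a hinge at E.
Discontinuity in slope at E on the released structure — sum the simple-span end rotations:
  span DE: point load 146.7 at a = 1.3: Pab(L + a)/(6LEI) = 198.3/EI
  span EF: point load 116 at a = 1.8: Pab(L + b)/(6LEI) = 58.46/EI
  relative rotation θ_0 = (198.3 + 58.46)/EI = 256.8/EI
A unit hogging moment at E produces rotation L₁/(3EI) + L₂/(3EI) = 3.167/EI.
Slope continuity at E: θ_0 = M_E·3.167/EI, so M_E = 256.8/3.167 = 81.1 kN·m (hogging).
Span DE, ΣM about D with M_E applied at E: R_E^{DE}·6.5 = 190.7 + 81.1, so R_E^{DE} = 41.82 kN and R_D = 146.7 − 41.82 = 104.9 kN.
Span EF, ΣM about F: R_E^{EF}·3 = 139.2 + 81.1, so R_E^{EF} = 73.43 kN and R_F = 116 − 73.43 = 42.57 kN.
R_E = 41.82 + 73.43 = 115.2 kN.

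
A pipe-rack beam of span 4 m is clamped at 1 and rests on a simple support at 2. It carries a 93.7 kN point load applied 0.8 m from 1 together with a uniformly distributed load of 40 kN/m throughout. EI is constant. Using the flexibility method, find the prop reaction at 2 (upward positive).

Release the roller at 2. Primary structure: cantilever fixed at 1.
Deflection at 2 on the released cantilever, summing each load's contribution:
  point load 93.7 at a = 0.8: Pa²(3L − a)/(6EI) = 111.9/EI
  UDL 40: wL⁴/(8EI) = 1280/EI
  δ_0 = 1392/EI
Flexibility coefficient — unit upward force at 2: δ_{22} = L³/(3EI) = 21.33/EI.
Compatibility at 2: δ_0 − R_2·δ_{22} = 0, so R_2 = 1392/21.33 = 65.25 kN.

R_2 = 65.25 kN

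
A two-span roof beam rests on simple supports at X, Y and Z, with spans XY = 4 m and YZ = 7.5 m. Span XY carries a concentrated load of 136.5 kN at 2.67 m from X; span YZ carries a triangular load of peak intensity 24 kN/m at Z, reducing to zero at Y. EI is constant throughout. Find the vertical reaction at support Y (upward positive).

R_Y = 154.3 kN

Insert a hinge at Y; M_Y is the redundant, and each span becomes simply supported.
Rotations at Y on the released spans (each span's end-slope, ×1/EI):
  span XY: point load 136.5 at a = 2.67: Pab(L + a)/(6LEI) = 134.7/EI
  span YZ: triangular load, peak 24: 7w₀L³/(360EI) = 196.9/EI
  relative rotation θ_0 = (134.7 + 196.9)/EI = 331.6/EI
A unit hogging moment at Y produces rotation L₁/(3EI) + L₂/(3EI) = 3.833/EI.
Slope continuity at Y: θ_0 = M_Y·3.833/EI, so M_Y = 331.6/3.833 = 86.5 kN·m (hogging).
Span XY, ΣM about X with M_Y applied at Y: R_Y^{XY}·4 = 364.5 + 86.5, so R_Y^{XY} = 112.7 kN and R_X = 136.5 − 112.7 = 23.76 kN.
Span YZ, ΣM about Z: R_Y^{YZ}·7.5 = 225 + 86.5, so R_Y^{YZ} = 41.53 kN and R_Z = 90 − 41.53 = 48.47 kN.
R_Y = 112.7 + 41.53 = 154.3 kN.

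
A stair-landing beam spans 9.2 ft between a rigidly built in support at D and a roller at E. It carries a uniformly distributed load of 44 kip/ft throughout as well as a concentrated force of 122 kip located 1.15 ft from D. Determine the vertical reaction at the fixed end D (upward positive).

Take the reaction at E as the redundant and release it; the primary structure is a cantilever fixed at D.
Downward deflection at the released point E due to the loads:
  UDL 44: wL⁴/(8EI) = 39402/EI
  point load 122 at a = 1.15: Pa²(3L − a)/(6EI) = 711.3/EI
  δ_0 = 40113/EI
Tip deflection under a unit load at E: L³/(3EI) = 259.6/EI.
Compatibility at E: δ_0 − R_E·δ_{EE} = 0, so R_E = 40113/259.6 = 154.5 kip.
Vertical equilibrium: R_D = ΣP − R_E = 526.8 − 154.5 = 372.3 kip.

R_D = 372.3 kip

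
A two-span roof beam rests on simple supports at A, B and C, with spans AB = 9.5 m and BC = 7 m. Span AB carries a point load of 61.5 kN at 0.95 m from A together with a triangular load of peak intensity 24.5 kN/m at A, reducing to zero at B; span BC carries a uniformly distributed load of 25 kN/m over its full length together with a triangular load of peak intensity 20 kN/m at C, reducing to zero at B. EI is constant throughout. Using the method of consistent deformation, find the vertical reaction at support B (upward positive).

Take M_B as the redundant. Released structure: two simple spans AB and BC with a hinge at B.
Discontinuity in slope at B on the released structure — sum the simple-span end rotations:
  span AB: point load 61.5 at a = 0.95: Pab(L + a)/(6LEI) = 91.58/EI
  span AB: triangular load, peak 24.5: 7w₀L³/(360EI) = 408.4/EI
  span BC: UDL 25: wL³/(24EI) = 357.3/EI
  span BC: triangular load, peak 20: 7w₀L³/(360EI) = 133.4/EI
  relative rotation θ_0 = (500 + 490.7)/EI = 990.7/EI
A unit hogging moment at B produces rotation L₁/(3EI) + L₂/(3EI) = 5.5/EI.
Slope continuity at B: θ_0 = M_B·5.5/EI, so M_B = 990.7/5.5 = 180.1 kN·m (hogging).
Span AB, ΣM about A with M_B applied at B: R_B^{AB}·9.5 = 426.9 + 180.1, so R_B^{AB} = 63.9 kN and R_A = 177.9 − 63.9 = 114 kN.
Span BC, ΣM about C: R_B^{BC}·7 = 775.8 + 180.1, so R_B^{BC} = 136.6 kN and R_C = 245 − 136.6 = 108.4 kN.
R_B = 63.9 + 136.6 = 200.5 kN.

R_B = 200.5 kN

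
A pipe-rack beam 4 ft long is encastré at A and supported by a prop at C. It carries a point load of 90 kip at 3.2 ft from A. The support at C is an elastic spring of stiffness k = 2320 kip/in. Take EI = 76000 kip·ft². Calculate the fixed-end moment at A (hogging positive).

M_A = 63.31 kip·ft

Release the roller at C. Primary structure: cantilever fixed at A.
Free-end deflection of the primary structure under the applied loading (downward +):
  point load 90 at a = 3.2: Pa²(3L − a)/(6EI) = 1352/EI
Flexibility coefficient — unit upward force at C: δ_{CC} = L³/(3EI) = 21.33/EI.
With EI = 76000 kip·ft²: δ_0 = 0.017785 ft and δ_{CC} = 0.000281 ft/kip.
Compatibility — the spring shortens by R_C/k under the reaction it provides: δ_0 − R_C·δ_{CC} = R_C/k. With 1/k = 1/(2320×12) ft/kip = 0.000036 ft/kip, R_C = δ_0 / (δ_{CC} + 1/k) = 0.017785 / (0.000281 + 0.000036) = 56.17 kip.
Moment equilibrium about A: M_A = Σ(load moments about A) − R_C·L = 288 − 56.17×4 = 63.31 kip·ft.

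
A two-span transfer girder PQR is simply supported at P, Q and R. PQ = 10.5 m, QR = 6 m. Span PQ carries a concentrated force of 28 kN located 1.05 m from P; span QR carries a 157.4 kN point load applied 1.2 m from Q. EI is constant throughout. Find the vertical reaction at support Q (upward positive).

R_Q = 144.1 kN

Take M_Q as the redundant. Released structure: two simple spans PQ and QR with a hinge at Q.
End slopes at the hinge Q, treating each span as simply supported:
  span PQ: point load 28 at a = 1.05: Pab(L + a)/(6LEI) = 50.94/EI
  span QR: point load 157.4 at a = 1.2: Pab(L + b)/(6LEI) = 272/EI
  relative rotation θ_0 = (50.94 + 272)/EI = 322.9/EI
A unit hogging moment at Q produces rotation L₁/(3EI) + L₂/(3EI) = 5.5/EI.
Slope continuity at Q: θ_0 = M_Q·5.5/EI, so M_Q = 322.9/5.5 = 58.71 kN·m (hogging).
Span PQ, ΣM about P with M_Q applied at Q: R_Q^{PQ}·10.5 = 29.4 + 58.71, so R_Q^{PQ} = 8.392 kN and R_P = 28 − 8.392 = 19.61 kN.
Span QR, ΣM about R: R_Q^{QR}·6 = 755.5 + 58.71, so R_Q^{QR} = 135.7 kN and R_R = 157.4 − 135.7 = 21.69 kN.
R_Q = 8.392 + 135.7 = 144.1 kN.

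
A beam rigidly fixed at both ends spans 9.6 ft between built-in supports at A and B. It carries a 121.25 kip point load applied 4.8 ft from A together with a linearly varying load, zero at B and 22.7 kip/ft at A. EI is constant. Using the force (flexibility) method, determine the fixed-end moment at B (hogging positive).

Release both end moments; the primary structure is a simply-supported span AB with redundants M_A and M_B.
On the primary (simply-supported) span, the end slopes from the loading are:
  at A: point load 121.25 at a = 4.8: Pab(L + b)/(6LEI) = 698.4/EI
  at B: point load 121.25 at a = 4.8: Pab(L + a)/(6LEI) = 698.4/EI
  at A: triangular load, peak 22.7: w₀L³/(45EI) = 446.3/EI
  at B: triangular load, peak 22.7: 7w₀L³/(360EI) = 390.5/EI
  θ_A0 = 1145/EI,  θ_B0 = 1089/EI
Flexibility coefficients: a unit moment at one end gives L/(3EI) there and L/(6EI) at the far end, so f₁₁ = f₂₂ = 3.2/EI and f₁₂ = f₂₁ = 1.6/EI.
Compatibility — zero rotation at each built-in end:
  3.2 M_A + 1.6 M_B = 1145
  1.6 M_A + 3.2 M_B = 1089
Solving the pair gives M_A = 250.1 kip·ft and M_B = 215.2 kip·ft (hogging).

M_B = 215.2 kip·ft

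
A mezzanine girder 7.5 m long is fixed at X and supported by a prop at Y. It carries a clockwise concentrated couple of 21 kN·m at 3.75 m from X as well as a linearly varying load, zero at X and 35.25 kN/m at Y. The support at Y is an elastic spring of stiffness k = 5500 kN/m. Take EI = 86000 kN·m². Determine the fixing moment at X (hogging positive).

Choose R_Y as the redundant. The primary structure is the cantilever fixed at X.
Free-end deflection of the primary structure under the applied loading (downward +):
  clockwise couple 21 at a = 3.75: M₀a(2L − a)/(2EI) = 443/EI
  triangular load, peak 35.25 at the free end: 11w₀L⁴/(120EI) = 10224/EI
  δ_0 = 10667/EI
Tip deflection under a unit load at Y: L³/(3EI) = 140.6/EI.
With EI = 86000 kN·m²: δ_0 = 0.12403 m and δ_{YY} = 0.001635 m/kN.
Compatibility — the spring shortens by R_Y/k under the reaction it provides: δ_0 − R_Y·δ_{YY} = R_Y/k. With 1/k = 0.000182 m/kN, R_Y = δ_0 / (δ_{YY} + 1/k) = 0.12403 / (0.001635 + 0.000182) = 68.26 kN.
Moment equilibrium about X: M_X = Σ(load moments about X) − R_Y·L = 681.9 − 68.26×7.5 = 170 kN·m.

M_X = 170 kN·m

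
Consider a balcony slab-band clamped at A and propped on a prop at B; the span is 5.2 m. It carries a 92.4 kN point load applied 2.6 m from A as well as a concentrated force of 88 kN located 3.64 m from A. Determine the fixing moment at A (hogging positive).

Choose R_B as the redundant. The primary structure is the cantilever fixed at A.
Free-end deflection of the primary structure under the applied loading (downward +):
  point load 92.4 at a = 2.6: Pa²(3L − a)/(6EI) = 1353/EI
  point load 88 at a = 3.64: Pa²(3L − a)/(6EI) = 2324/EI
  δ_0 = 3678/EI
Flexibility coefficient — unit upward force at B: δ_{BB} = L³/(3EI) = 46.87/EI.
Compatibility at B: δ_0 − R_B·δ_{BB} = 0, so R_B = 3678/46.87 = 78.46 kN.
Moment equilibrium about A: M_A = Σ(load moments about A) − R_B·L = 560.6 − 78.46×5.2 = 152.6 kN·m.

M_A = 152.6 kN·m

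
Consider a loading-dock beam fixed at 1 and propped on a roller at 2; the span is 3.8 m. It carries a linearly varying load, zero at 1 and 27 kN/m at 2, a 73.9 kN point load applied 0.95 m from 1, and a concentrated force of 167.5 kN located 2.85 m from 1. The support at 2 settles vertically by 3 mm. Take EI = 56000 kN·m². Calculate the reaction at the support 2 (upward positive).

R_2 = 131.4 kN

Choose R_2 as the redundant. The primary structure is the cantilever fixed at 1.
Deflection at 2 on the released cantilever, summing each load's contribution:
  triangular load, peak 27 at the free end: 11w₀L⁴/(120EI) = 516.1/EI
  point load 73.9 at a = 0.95: Pa²(3L − a)/(6EI) = 116.2/EI
  point load 167.5 at a = 2.85: Pa²(3L − a)/(6EI) = 1939/EI
  δ_0 = 2571/EI
Flexibility coefficient — unit upward force at 2: δ_{22} = L³/(3EI) = 18.29/EI.
With EI = 56000 kN·m²: δ_0 = 0.04591 m and δ_{22} = 0.000327 m/kN.
Compatibility — the beam at 2 must follow the support down by 0.003 m: δ_0 − R_2·δ_{22} = 0.003, so R_2 = (0.04591 − 0.003)/0.000327 = 131.4 kN.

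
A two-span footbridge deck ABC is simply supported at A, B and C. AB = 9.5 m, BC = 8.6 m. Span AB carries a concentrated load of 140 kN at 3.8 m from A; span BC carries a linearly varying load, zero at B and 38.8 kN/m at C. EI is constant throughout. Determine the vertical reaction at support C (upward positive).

Take M_B as the redundant. Released structure: two simple spans AB and BC with a hinge at B.
Discontinuity in slope at B on the released structure — sum the simple-span end rotations:
  span AB: point load 140 at a = 3.8: Pab(L + a)/(6LEI) = 707.6/EI
  span BC: triangular load, peak 38.8: 7w₀L³/(360EI) = 479.9/EI
  relative rotation θ_0 = (707.6 + 479.9)/EI = 1187/EI
A unit hogging moment at B produces rotation L₁/(3EI) + L₂/(3EI) = 6.033/EI.
Slope continuity at B: θ_0 = M_B·6.033/EI, so M_B = 1187/6.033 = 196.8 kN·m (hogging).
Span BC, ΣM about C: R_B^{BC}·8.6 = 478.3 + 196.8, so R_B^{BC} = 78.5 kN and R_C = 166.8 − 78.5 = 88.34 kN.

R_C = 88.34 kN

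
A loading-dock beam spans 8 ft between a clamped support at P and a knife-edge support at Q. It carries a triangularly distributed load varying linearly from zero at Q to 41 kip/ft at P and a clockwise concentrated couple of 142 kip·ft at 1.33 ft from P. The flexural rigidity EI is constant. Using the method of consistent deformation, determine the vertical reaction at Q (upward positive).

Take the reaction at Q as the redundant and release it; the primary structure is a cantilever fixed at P.
Downward deflection at the released point Q due to the loads:
  triangular load, peak 41 at the fixed end: w₀L⁴/(30EI) = 5598/EI
  clockwise couple 142 at a = 1.33: M₀a(2L − a)/(2EI) = 1385/EI
  δ_0 = 6983/EI
Flexibility coefficient — unit upward force at Q: δ_{QQ} = L³/(3EI) = 170.7/EI.
Compatibility at Q: δ_0 − R_Q·δ_{QQ} = 0, so R_Q = 6983/170.7 = 40.92 kip.

R_Q = 40.92 kip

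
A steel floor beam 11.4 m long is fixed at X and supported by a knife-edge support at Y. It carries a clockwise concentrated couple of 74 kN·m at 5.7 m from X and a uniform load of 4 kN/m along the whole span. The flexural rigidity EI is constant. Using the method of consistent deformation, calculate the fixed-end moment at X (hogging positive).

Take the reaction at Y as the redundant and release it; the primary structure is a cantilever fixed at X.
Downward deflection at the released point Y due to the loads:
  clockwise couple 74 at a = 5.7: M₀a(2L − a)/(2EI) = 3606/EI
  UDL 4: wL⁴/(8EI) = 8445/EI
  δ_0 = 12051/EI
Tip deflection under a unit load at Y: L³/(3EI) = 493.8/EI.
The prop prevents deflection at Y: R_Y = δ_0/δ_{YY} = 12051/493.8 = 24.4 kN.
Moment equilibrium about X: M_X = Σ(load moments about X) − R_Y·L = 333.9 − 24.4×11.4 = 55.73 kN·m.

M_X = 55.73 kN·m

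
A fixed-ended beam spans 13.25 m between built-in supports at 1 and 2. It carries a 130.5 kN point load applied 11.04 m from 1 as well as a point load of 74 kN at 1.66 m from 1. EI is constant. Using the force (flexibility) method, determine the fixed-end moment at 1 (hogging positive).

M_1 = 134.1 kN·m

Release both end moments; the primary structure is a simply-supported span 12 with redundants M_1 and M_2.
On the primary (simply-supported) span, the end slopes from the loading are:
  at 1: point load 130.5 at a = 11.04: Pab(L + b)/(6LEI) = 619.2/EI
  at 2: point load 130.5 at a = 11.04: Pab(L + a)/(6LEI) = 972.8/EI
  at 1: point load 74 at a = 1.66: Pab(L + b)/(6LEI) = 444.8/EI
  at 2: point load 74 at a = 1.66: Pab(L + a)/(6LEI) = 267/EI
  θ_10 = 1064/EI,  θ_20 = 1240/EI
Flexibility coefficients: a unit moment at one end gives L/(3EI) there and L/(6EI) at the far end, so f₁₁ = f₂₂ = 4.417/EI and f₁₂ = f₂₁ = 2.208/EI.
Compatibility — zero rotation at each built-in end:
  4.417 M_1 + 2.208 M_2 = 1064
  2.208 M_1 + 4.417 M_2 = 1240
Solving the pair gives M_1 = 134.1 kN·m and M_2 = 213.7 kN·m (hogging).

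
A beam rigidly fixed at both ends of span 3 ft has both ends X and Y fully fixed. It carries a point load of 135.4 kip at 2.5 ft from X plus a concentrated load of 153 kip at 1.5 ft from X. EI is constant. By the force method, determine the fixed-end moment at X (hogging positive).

Take the two fixed-end moments M_X, M_Y as redundants; the released structure is the simple span XY.
On the primary (simply-supported) span, the end slopes from the loading are:
  at X: point load 135.4 at a = 2.5: Pab(L + b)/(6LEI) = 32.91/EI
  at Y: point load 135.4 at a = 2.5: Pab(L + a)/(6LEI) = 51.72/EI
  at X: point load 153 at a = 1.5: Pab(L + b)/(6LEI) = 86.06/EI
  at Y: point load 153 at a = 1.5: Pab(L + a)/(6LEI) = 86.06/EI
  θ_X0 = 119/EI,  θ_Y0 = 137.8/EI
Flexibility coefficients: a unit moment at one end gives L/(3EI) there and L/(6EI) at the far end, so f₁₁ = f₂₂ = 1/EI and f₁₂ = f₂₁ = 0.5/EI.
Compatibility — zero rotation at each built-in end:
  1 M_X + 0.5 M_Y = 119
  0.5 M_X + 1 M_Y = 137.8
Solving the pair gives M_X = 66.78 kip·ft and M_Y = 104.4 kip·ft (hogging).

M_X = 66.78 kip·ft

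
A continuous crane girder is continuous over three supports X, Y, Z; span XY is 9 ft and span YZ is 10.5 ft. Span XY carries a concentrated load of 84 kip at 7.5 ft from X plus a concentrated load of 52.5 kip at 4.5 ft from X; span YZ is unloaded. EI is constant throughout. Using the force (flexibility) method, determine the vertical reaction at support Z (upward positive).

Take M_Y as the redundant. Released structure: two simple spans XY and YZ with a hinge at Y.
Discontinuity in slope at Y on the released structure — sum the simple-span end rotations:
  span XY: point load 84 at a = 7.5: Pab(L + a)/(6LEI) = 288.8/EI
  span XY: point load 52.5 at a = 4.5: Pab(L + a)/(6LEI) = 265.8/EI
  relative rotation θ_0 = (554.5 + 0)/EI = 554.5/EI
A unit hogging moment at Y produces rotation L₁/(3EI) + L₂/(3EI) = 6.5/EI.
Slope continuity at Y: θ_0 = M_Y·6.5/EI, so M_Y = 554.5/6.5 = 85.31 kip·ft (hogging).
Span YZ, ΣM about Z: R_Y^{YZ}·10.5 = 0 + 85.31, so R_Y^{YZ} = 8.125 kip and R_Z = 0 − 8.125 = -8.125 kip.

R_Z = -8.125 kip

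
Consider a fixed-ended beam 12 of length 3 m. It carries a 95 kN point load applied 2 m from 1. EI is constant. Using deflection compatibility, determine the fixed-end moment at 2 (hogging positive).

Release both end moments; the primary structure is a simply-supported span 12 with redundants M_1 and M_2.
On the primary (simply-supported) span, the end slopes from the loading are:
  at 1: point load 95 at a = 2: Pab(L + b)/(6LEI) = 42.22/EI
  at 2: point load 95 at a = 2: Pab(L + a)/(6LEI) = 52.78/EI
  θ_10 = 42.22/EI,  θ_20 = 52.78/EI
Flexibility coefficients: a unit moment at one end gives L/(3EI) there and L/(6EI) at the far end, so f₁₁ = f₂₂ = 1/EI and f₁₂ = f₂₁ = 0.5/EI.
Compatibility — zero rotation at each built-in end:
  1 M_1 + 0.5 M_2 = 42.22
  0.5 M_1 + 1 M_2 = 52.78
Solving the pair gives M_1 = 21.11 kN·m and M_2 = 42.22 kN·m (hogging).

M_2 = 42.22 kN·m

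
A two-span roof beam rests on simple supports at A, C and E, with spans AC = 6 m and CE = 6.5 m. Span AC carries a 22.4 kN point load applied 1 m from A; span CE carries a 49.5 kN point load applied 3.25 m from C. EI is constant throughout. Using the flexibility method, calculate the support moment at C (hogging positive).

M_C = 36.6 kN·m

Take M_C as the redundant. Released structure: two simple spans AC and CE with a hinge at C.
Rotations at C on the released spans (each span's end-slope, ×1/EI):
  span AC: point load 22.4 at a = 1: Pab(L + a)/(6LEI) = 21.78/EI
  span CE: point load 49.5 at a = 3.25: Pab(L + b)/(6LEI) = 130.7/EI
  relative rotation θ_0 = (21.78 + 130.7)/EI = 152.5/EI
A unit hogging moment at C produces rotation L₁/(3EI) + L₂/(3EI) = 4.167/EI.
Compatibility: M_C·(L₁+L₂)/(3EI) = θ_0, giving M_C = 36.6 kN·m (hogging).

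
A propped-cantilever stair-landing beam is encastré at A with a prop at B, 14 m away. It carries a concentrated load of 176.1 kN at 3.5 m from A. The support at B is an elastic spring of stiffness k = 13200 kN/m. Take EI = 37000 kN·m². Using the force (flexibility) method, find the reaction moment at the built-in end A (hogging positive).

M_A = 405.1 kN·m

Take the reaction at B as the redundant and release it; the primary structure is a cantilever fixed at A.
Downward deflection at the released point B due to the loads:
  point load 176.1 at a = 3.5: Pa²(3L − a)/(6EI) = 13842/EI
Tip deflection under a unit load at B: L³/(3EI) = 914.7/EI.
With EI = 37000 kN·m²: δ_0 = 0.37411 m and δ_{BB} = 0.024721 m/kN.
Compatibility — the spring shortens by R_B/k under the reaction it provides: δ_0 − R_B·δ_{BB} = R_B/k. With 1/k = 0.000076 m/kN, R_B = δ_0 / (δ_{BB} + 1/k) = 0.37411 / (0.024721 + 0.000076) = 15.09 kN.
Moment equilibrium about A: M_A = Σ(load moments about A) − R_B·L = 616.4 − 15.09×14 = 405.1 kN·m.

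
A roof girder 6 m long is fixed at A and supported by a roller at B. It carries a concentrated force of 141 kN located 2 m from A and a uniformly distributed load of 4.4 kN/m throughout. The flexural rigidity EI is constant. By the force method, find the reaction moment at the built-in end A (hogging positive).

M_A = 176.5 kN·m

Remove the prop at B; the released (primary) structure is a cantilever built in at A.
Primary-structure tip deflection at B by superposition:
  point load 141 at a = 2: Pa²(3L − a)/(6EI) = 1504/EI
  UDL 4.4: wL⁴/(8EI) = 712.8/EI
  δ_0 = 2217/EI
Tip deflection under a unit load at B: L³/(3EI) = 72/EI.
Compatibility at B: δ_0 − R_B·δ_{BB} = 0, so R_B = 2217/72 = 30.79 kN.
Moment equilibrium about A: M_A = Σ(load moments about A) − R_B·L = 361.2 − 30.79×6 = 176.5 kN·m.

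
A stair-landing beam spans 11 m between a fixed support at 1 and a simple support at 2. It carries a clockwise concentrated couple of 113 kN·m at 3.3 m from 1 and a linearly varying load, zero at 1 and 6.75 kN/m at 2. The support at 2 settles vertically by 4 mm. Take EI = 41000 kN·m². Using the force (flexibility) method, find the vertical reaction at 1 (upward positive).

Take the reaction at 2 as the redundant and release it; the primary structure is a cantilever fixed at 1.
Downward deflection at the released point 2 due to the loads:
  clockwise couple 113 at a = 3.3: M₀a(2L − a)/(2EI) = 3487/EI
  triangular load, peak 6.75 at the free end: 11w₀L⁴/(120EI) = 9059/EI
  δ_0 = 12546/EI
Flexibility coefficient — unit upward force at 2: δ_{22} = L³/(3EI) = 443.7/EI.
With EI = 41000 kN·m²: δ_0 = 0.30599 m and δ_{22} = 0.010821 m/kN.
Compatibility — the beam at 2 must follow the support down by 0.004 m: δ_0 − R_2·δ_{22} = 0.004, so R_2 = (0.30599 − 0.004)/0.010821 = 27.91 kN.
Vertical equilibrium: R_1 = ΣP − R_2 = 37.12 − 27.91 = 9.217 kN.

R_1 = 9.217 kN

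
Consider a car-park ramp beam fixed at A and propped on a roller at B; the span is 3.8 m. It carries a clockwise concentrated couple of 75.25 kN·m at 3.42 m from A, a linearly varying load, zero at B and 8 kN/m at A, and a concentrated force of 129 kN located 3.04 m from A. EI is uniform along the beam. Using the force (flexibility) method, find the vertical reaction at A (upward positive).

Release the roller at B. Primary structure: cantilever fixed at A.
Primary-structure tip deflection at B by superposition:
  clockwise couple 75.25 at a = 3.42: M₀a(2L − a)/(2EI) = 537.9/EI
  triangular load, peak 8 at the fixed end: w₀L⁴/(30EI) = 55.6/EI
  point load 129 at a = 3.04: Pa²(3L − a)/(6EI) = 1661/EI
  δ_0 = 2255/EI
Tip deflection under a unit load at B: L³/(3EI) = 18.29/EI.
Compatibility at B: δ_0 − R_B·δ_{BB} = 0, so R_B = 2255/18.29 = 123.3 kN.
Vertical equilibrium: R_A = ΣP − R_B = 144.2 − 123.3 = 20.94 kN.

R_A = 20.94 kN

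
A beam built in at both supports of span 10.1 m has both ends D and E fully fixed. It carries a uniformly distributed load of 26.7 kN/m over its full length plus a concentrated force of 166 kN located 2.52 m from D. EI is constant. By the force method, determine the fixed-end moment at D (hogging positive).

Release both end moments; the primary structure is a simply-supported span DE with redundants M_D and M_E.
Simple-span end rotations at D and E under the given loads:
  at D: UDL 26.7: wL³/(24EI) = 1146/EI
  at E: UDL 26.7: wL³/(24EI) = 1146/EI
  at D: point load 166 at a = 2.52: Pab(L + b)/(6LEI) = 925.1/EI
  at E: point load 166 at a = 2.52: Pab(L + a)/(6LEI) = 660.3/EI
  θ_D0 = 2071/EI,  θ_E0 = 1807/EI
Flexibility coefficients: a unit moment at one end gives L/(3EI) there and L/(6EI) at the far end, so f₁₁ = f₂₂ = 3.367/EI and f₁₂ = f₂₁ = 1.683/EI.
Compatibility — zero rotation at each built-in end:
  3.367 M_D + 1.683 M_E = 2071
  1.683 M_D + 3.367 M_E = 1807
Solving the pair gives M_D = 462.6 kN·m and M_E = 305.3 kN·m (hogging).

M_D = 462.6 kN·m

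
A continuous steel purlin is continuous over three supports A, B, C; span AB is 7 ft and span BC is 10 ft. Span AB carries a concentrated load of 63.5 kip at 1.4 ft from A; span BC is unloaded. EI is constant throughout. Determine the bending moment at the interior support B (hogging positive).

M_B = 17.57 kip·ft

Take M_B as the redundant. Released structure: two simple spans AB and BC with a hinge at B.
Rotations at B on the released spans (each span's end-slope, ×1/EI):
  span AB: point load 63.5 at a = 1.4: Pab(L + a)/(6LEI) = 99.57/EI
  relative rotation θ_0 = (99.57 + 0)/EI = 99.57/EI
A unit hogging moment at B produces rotation L₁/(3EI) + L₂/(3EI) = 5.667/EI.
Slope continuity at B: θ_0 = M_B·5.667/EI, so M_B = 99.57/5.667 = 17.57 kip·ft (hogging).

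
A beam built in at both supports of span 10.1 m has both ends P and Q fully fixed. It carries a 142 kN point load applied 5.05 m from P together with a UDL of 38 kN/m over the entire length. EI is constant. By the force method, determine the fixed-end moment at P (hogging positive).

Release both end moments; the primary structure is a simply-supported span PQ with redundants M_P and M_Q.
Simple-span end rotations at P and Q under the given loads:
  at P: point load 142 at a = 5.05: Pab(L + b)/(6LEI) = 905.3/EI
  at Q: point load 142 at a = 5.05: Pab(L + a)/(6LEI) = 905.3/EI
  at P: UDL 38: wL³/(24EI) = 1631/EI
  at Q: UDL 38: wL³/(24EI) = 1631/EI
  θ_P0 = 2537/EI,  θ_Q0 = 2537/EI
Flexibility coefficients: a unit moment at one end gives L/(3EI) there and L/(6EI) at the far end, so f₁₁ = f₂₂ = 3.367/EI and f₁₂ = f₂₁ = 1.683/EI.
Compatibility — zero rotation at each built-in end:
  3.367 M_P + 1.683 M_Q = 2537
  1.683 M_P + 3.367 M_Q = 2537
Solving the pair gives M_P = 502.3 kN·m and M_Q = 502.3 kN·m (hogging).

M_P = 502.3 kN·m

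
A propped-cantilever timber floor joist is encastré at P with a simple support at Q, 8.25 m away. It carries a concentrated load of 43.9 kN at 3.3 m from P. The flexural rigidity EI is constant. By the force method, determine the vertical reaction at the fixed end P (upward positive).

R_P = 34.77 kN

Remove the prop at Q; the released (primary) structure is a cantilever built in at P.
Downward deflection at the released point Q due to the loads:
  point load 43.9 at a = 3.3: Pa²(3L − a)/(6EI) = 1709/EI
Tip deflection under a unit load at Q: L³/(3EI) = 187.2/EI.
The prop prevents deflection at Q: R_Q = δ_0/δ_{QQ} = 1709/187.2 = 9.131 kN.
Vertical equilibrium: R_P = ΣP − R_Q = 43.9 − 9.131 = 34.77 kN.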